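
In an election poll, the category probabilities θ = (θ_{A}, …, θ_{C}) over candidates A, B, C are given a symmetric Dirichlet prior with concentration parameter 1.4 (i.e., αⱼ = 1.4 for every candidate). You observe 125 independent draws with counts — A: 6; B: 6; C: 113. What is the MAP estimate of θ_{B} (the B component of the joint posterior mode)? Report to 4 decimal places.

0.0507

The Dirichlet prior is conjugate to the Multinomial likelihood: each posterior αⱼ = prior αⱼ + observed count nⱼ.
Posterior concentration: (7.4, 7.4, 114.4), total = 129.2.
Joint mode component: (α_{B}−1)/(Σα−K) = 6.4/126.2 = 0.0507.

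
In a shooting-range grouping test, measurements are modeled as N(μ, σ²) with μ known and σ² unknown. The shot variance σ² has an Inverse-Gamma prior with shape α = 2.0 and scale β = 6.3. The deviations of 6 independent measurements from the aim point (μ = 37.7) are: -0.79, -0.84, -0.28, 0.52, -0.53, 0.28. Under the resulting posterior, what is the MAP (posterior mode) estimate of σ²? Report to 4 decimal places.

1.2198

With known mean μ and an Inverse-Gamma(α, β) prior on σ², the Normal likelihood is conjugate: posterior is Inv-Gamma(α + n/2, β + Σ(xᵢ−μ)²/2).
Σ(xᵢ−μ)² = (-0.79)² + (-0.84)² + (-0.28)² + (0.52)² + (-0.53)² + (0.28)² = 2.0378.
Posterior: Inv-Gamma(2.0 + 6/2, 6.3 + 2.0378/2) = Inv-Gamma(5.00, 7.31890).
Mode = β/(α+1) = 7.31890/6.00 = 1.2198.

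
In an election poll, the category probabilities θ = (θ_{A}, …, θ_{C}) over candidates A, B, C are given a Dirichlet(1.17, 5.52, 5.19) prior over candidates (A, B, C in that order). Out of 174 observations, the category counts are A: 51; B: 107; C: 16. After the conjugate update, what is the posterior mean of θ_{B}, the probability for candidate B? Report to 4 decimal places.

The Dirichlet prior is conjugate to the Multinomial likelihood: each posterior αⱼ = prior αⱼ + observed count nⱼ.
Posterior concentration: (52.17, 112.52, 21.19), total = 185.88.
E[θ_{B}|data] = α_{B}/Σα = 112.52/185.88 = 0.6053.

0.6053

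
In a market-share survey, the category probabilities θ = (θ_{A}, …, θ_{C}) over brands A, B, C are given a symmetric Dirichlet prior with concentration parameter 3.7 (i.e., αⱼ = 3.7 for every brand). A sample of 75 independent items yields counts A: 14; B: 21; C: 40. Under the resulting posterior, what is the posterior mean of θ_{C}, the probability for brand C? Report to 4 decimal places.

0.5075

The Dirichlet prior is conjugate to the Multinomial likelihood: each posterior αⱼ = prior αⱼ + observed count nⱼ.
Posterior concentration: (17.7, 24.7, 43.7), total = 86.1.
E[θ_{C}|data] = α_{C}/Σα = 43.7/86.1 = 0.5075.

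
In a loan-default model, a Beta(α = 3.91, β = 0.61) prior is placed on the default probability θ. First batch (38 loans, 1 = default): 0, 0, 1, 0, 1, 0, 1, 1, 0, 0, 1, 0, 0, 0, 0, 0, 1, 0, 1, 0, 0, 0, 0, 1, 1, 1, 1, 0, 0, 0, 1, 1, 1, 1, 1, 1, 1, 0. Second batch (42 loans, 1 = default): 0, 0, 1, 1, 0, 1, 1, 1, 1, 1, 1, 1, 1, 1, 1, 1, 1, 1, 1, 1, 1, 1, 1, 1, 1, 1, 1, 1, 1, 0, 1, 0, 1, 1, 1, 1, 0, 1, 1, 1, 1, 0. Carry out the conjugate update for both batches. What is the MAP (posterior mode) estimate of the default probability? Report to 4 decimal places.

The Beta prior is conjugate to a Binomial/Bernoulli likelihood; the update adds successes to α and failures to β.
After batch 1: Beta(3.91+18, 0.61+20) = Beta(21.91, 20.61).
After batch 2: Beta(21.91+35, 20.61+7) = Beta(56.91, 27.61).
Mode of Beta(a,b) for a,b>1 is (a−1)/(a+b−2) = 55.91/82.52 = 0.6775.

0.6775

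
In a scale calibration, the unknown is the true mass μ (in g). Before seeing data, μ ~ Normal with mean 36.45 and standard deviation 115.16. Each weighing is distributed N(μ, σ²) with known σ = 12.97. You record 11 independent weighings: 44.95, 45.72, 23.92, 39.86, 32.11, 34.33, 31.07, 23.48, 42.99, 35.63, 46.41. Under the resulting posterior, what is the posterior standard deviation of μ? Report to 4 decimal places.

For Normal data with known variance σ², a Normal(μ₀, σ₀²) prior on μ is conjugate. Posterior precision = 1/σ₀² + n/σ²; posterior mean is the precision-weighted average of μ₀ and x̄.
σ₀² = 115.16² = 13261.8256, σ² = 12.97² = 168.2209; σ² + n·σ₀² = 168.2209 + 11·13261.8256 = 146048.3025.
Posterior precision = 1/σ₀² + n/σ² = 1/13261.8256 + 11/168.2209 = (σ² + n·σ₀²)/(σ₀²σ²) = 146048.3025/(13261.8256·168.2209); posterior variance σₙ² = σ₀²σ²/(σ² + n·σ₀²) = 13261.8256·168.2209/146048.3025 = 15.275195.
Posterior SD = √σₙ² = √(13261.8256·168.2209/146048.3025) = 3.9083.

3.9083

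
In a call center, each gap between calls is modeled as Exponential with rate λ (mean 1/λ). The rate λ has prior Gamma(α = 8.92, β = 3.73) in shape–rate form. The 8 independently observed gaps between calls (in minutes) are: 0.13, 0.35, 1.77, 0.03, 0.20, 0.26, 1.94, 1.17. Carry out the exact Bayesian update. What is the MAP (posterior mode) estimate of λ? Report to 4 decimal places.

With a Gamma(shape α, rate β) prior on the exponential rate λ, the posterior after n observations with total T = Σxᵢ is Gamma(α+n, β+T).
Sum of observations T = 5.85 minutes; n = 8.
Posterior: Gamma(8.92+8, 3.73+5.85) = Gamma(16.92, 9.58).
Mode = (α−1)/β = 1.6618.

1.6618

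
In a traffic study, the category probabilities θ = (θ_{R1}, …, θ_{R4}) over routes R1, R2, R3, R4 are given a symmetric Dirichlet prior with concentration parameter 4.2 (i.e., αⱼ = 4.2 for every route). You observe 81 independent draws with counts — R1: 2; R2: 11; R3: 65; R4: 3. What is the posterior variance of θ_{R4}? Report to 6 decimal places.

0.000690

The Dirichlet prior is conjugate to the Multinomial likelihood: each posterior αⱼ = prior αⱼ + observed count nⱼ.
Posterior concentration: (6.2, 15.2, 69.2, 7.2), total = 97.8.
Var[θ_j] = α_j(Σα−α_j)/((Σα)²(Σα+1)) = 7.2·90.6/(97.8²·98.8) = 0.000690.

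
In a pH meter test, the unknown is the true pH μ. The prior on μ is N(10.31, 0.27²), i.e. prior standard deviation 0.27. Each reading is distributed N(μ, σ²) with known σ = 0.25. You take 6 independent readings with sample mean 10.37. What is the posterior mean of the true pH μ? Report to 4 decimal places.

10.3625

For Normal data with known variance σ², a Normal(μ₀, σ₀²) prior on μ is conjugate. Posterior precision = 1/σ₀² + n/σ²; posterior mean is the precision-weighted average of μ₀ and x̄.
n·x̄ = 6·10.37 = 62.22.
σ₀² = 0.27² = 0.0729, σ² = 0.25² = 0.0625; σ² + n·σ₀² = 0.0625 + 6·0.0729 = 0.4999.
Posterior mean = (μ₀/σ₀² + n·x̄/σ²)/(1/σ₀² + n/σ²) = (σ²·μ₀ + σ₀²·n·x̄)/(σ² + n·σ₀²) = (0.0625·10.31 + 0.0729·62.22)/0.4999 = 5.180213/0.4999 = 10.3625.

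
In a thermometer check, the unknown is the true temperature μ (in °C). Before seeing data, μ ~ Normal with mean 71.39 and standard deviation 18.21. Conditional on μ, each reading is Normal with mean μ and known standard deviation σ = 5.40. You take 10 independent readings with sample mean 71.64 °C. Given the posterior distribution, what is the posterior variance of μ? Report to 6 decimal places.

2.890581

For Normal data with known variance σ², a Normal(μ₀, σ₀²) prior on μ is conjugate. Posterior precision = 1/σ₀² + n/σ²; posterior mean is the precision-weighted average of μ₀ and x̄.
σ₀² = 18.21² = 331.6041, σ² = 5.40² = 29.16; σ² + n·σ₀² = 29.16 + 10·331.6041 = 3345.201.
Posterior precision = 1/σ₀² + n/σ² = 1/331.6041 + 10/29.16 = (σ² + n·σ₀²)/(σ₀²σ²) = 3345.201/(331.6041·29.16); posterior variance σₙ² = σ₀²σ²/(σ² + n·σ₀²) = 331.6041·29.16/3345.201 = 2.890581.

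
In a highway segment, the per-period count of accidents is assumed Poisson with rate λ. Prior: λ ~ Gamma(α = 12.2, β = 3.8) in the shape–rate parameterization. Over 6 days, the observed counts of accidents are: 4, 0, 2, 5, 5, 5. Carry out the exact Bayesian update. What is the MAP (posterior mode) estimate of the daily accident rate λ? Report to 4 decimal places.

With a Gamma(shape α, rate β) prior, the Poisson likelihood is conjugate: the posterior is Gamma(α + ΣXᵢ, β + n).
Sum of counts S = 21 over n = 6 days.
Posterior: Gamma(α+S, β+n) = Gamma(12.2+21, 3.8+6) = Gamma(33.2, 9.8).
Mode of Gamma(α,β) for α≥1 is (α−1)/β = 32.2/9.8 = 3.2857.

3.2857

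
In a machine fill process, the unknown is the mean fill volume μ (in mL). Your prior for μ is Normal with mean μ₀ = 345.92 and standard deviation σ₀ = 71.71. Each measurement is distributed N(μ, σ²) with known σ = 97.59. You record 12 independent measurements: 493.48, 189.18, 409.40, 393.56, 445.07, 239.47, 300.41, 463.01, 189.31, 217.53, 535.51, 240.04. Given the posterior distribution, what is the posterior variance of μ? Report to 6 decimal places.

687.538129

For Normal data with known variance σ², a Normal(μ₀, σ₀²) prior on μ is conjugate. Posterior precision = 1/σ₀² + n/σ²; posterior mean is the precision-weighted average of μ₀ and x̄.
σ₀² = 71.71² = 5142.3241, σ² = 97.59² = 9523.8081; σ² + n·σ₀² = 9523.8081 + 12·5142.3241 = 71231.6973.
Posterior precision = 1/σ₀² + n/σ² = 1/5142.3241 + 12/9523.8081 = (σ² + n·σ₀²)/(σ₀²σ²) = 71231.6973/(5142.3241·9523.8081); posterior variance σₙ² = σ₀²σ²/(σ² + n·σ₀²) = 5142.3241·9523.8081/71231.6973 = 687.538129.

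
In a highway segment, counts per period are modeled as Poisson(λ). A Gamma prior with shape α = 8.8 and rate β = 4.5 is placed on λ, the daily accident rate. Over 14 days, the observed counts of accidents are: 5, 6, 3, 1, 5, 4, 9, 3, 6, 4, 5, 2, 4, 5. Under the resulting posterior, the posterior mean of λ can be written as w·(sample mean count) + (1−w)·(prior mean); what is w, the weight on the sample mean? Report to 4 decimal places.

With a Gamma(shape α, rate β) prior, the Poisson likelihood is conjugate: the posterior is Gamma(α + ΣXᵢ, β + n).
Posterior mean = (α₀+S)/(β₀+n) = [n/(β₀+n)]·(S/n) + [β₀/(β₀+n)]·(α₀/β₀), so only n and β₀ enter the weight.
Weight on data w = n/(β₀+n) = 14/(4.5+14) = 14/18.5 = 0.7568.

0.7568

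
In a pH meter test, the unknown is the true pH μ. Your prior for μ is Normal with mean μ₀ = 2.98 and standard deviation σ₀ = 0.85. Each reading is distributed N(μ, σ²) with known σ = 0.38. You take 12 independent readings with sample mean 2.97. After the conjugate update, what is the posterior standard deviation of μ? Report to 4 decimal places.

For Normal data with known variance σ², a Normal(μ₀, σ₀²) prior on μ is conjugate. Posterior precision = 1/σ₀² + n/σ²; posterior mean is the precision-weighted average of μ₀ and x̄.
σ₀² = 0.85² = 0.7225, σ² = 0.38² = 0.1444; σ² + n·σ₀² = 0.1444 + 12·0.7225 = 8.8144.
Posterior precision = 1/σ₀² + n/σ² = 1/0.7225 + 12/0.1444 = (σ² + n·σ₀²)/(σ₀²σ²) = 8.8144/(0.7225·0.1444); posterior variance σₙ² = σ₀²σ²/(σ² + n·σ₀²) = 0.7225·0.1444/8.8144 = 0.011836.
Posterior SD = √σₙ² = √(0.7225·0.1444/8.8144) = 0.1088.

0.1088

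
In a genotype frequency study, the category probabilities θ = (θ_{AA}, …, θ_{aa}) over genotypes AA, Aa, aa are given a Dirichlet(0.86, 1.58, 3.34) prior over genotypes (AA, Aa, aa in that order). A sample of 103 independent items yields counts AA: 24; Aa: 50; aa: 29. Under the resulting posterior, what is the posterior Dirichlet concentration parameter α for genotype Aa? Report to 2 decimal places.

51.58

The Dirichlet prior is conjugate to the Multinomial likelihood: each posterior αⱼ = prior αⱼ + observed count nⱼ.
Posterior concentration: (24.86, 51.58, 32.34), total = 108.78.
α_{Aa} = 1.58 + 50 = 51.58.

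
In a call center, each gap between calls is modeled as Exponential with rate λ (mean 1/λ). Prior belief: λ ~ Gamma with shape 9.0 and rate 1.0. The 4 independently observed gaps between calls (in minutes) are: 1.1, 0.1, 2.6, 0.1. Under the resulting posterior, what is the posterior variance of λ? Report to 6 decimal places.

With a Gamma(shape α, rate β) prior on the exponential rate λ, the posterior after n observations with total T = Σxᵢ is Gamma(α+n, β+T).
Sum of observations T = 3.9 minutes; n = 4.
Posterior: Gamma(9.0+4, 1.0+3.9) = Gamma(13.0, 4.9).
Var = α/β² = 0.541441.

0.541441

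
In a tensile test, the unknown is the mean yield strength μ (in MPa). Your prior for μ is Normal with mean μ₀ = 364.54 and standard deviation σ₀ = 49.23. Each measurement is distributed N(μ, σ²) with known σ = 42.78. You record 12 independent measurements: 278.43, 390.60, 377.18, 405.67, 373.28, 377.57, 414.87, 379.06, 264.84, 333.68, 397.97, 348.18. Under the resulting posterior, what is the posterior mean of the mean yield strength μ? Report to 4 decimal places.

For Normal data with known variance σ², a Normal(μ₀, σ₀²) prior on μ is conjugate. Posterior precision = 1/σ₀² + n/σ²; posterior mean is the precision-weighted average of μ₀ and x̄.
Σxᵢ = 278.43 + 390.60 + 377.18 + 405.67 + 373.28 + 377.57 + 414.87 + 379.06 + 264.84 + 333.68 + 397.97 + 348.18 = 4341.33, so n·x̄ = 4341.33.
σ₀² = 49.23² = 2423.5929, σ² = 42.78² = 1830.1284; σ² + n·σ₀² = 1830.1284 + 12·2423.5929 = 30913.2432.
Posterior mean = (μ₀/σ₀² + n·x̄/σ²)/(1/σ₀² + n/σ²) = (σ²·μ₀ + σ₀²·n·x̄)/(σ² + n·σ₀²) = (1830.1284·364.54 + 2423.5929·4341.33)/30913.2432 = 11188771.571493/30913.2432 = 361.9410.

361.9410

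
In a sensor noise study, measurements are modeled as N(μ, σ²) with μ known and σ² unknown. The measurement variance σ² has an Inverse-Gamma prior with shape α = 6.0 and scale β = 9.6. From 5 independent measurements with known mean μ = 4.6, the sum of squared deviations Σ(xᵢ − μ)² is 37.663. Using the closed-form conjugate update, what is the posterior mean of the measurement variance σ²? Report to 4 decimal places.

With known mean μ and an Inverse-Gamma(α, β) prior on σ², the Normal likelihood is conjugate: posterior is Inv-Gamma(α + n/2, β + Σ(xᵢ−μ)²/2).
Posterior: Inv-Gamma(6.0 + 5/2, 9.6 + 37.663/2) = Inv-Gamma(8.50, 28.4315).
E[σ²|data] = β/(α−1) = 28.4315/7.50 = 3.7909.

3.7909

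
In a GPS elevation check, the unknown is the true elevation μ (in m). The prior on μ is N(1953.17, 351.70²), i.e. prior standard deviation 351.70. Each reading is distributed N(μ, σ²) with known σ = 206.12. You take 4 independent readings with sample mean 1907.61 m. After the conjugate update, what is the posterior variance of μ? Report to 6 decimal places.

For Normal data with known variance σ², a Normal(μ₀, σ₀²) prior on μ is conjugate. Posterior precision = 1/σ₀² + n/σ²; posterior mean is the precision-weighted average of μ₀ and x̄.
σ₀² = 351.70² = 123692.89, σ² = 206.12² = 42485.4544; σ² + n·σ₀² = 42485.4544 + 4·123692.89 = 537257.0144.
Posterior precision = 1/σ₀² + n/σ² = 1/123692.89 + 4/42485.4544 = (σ² + n·σ₀²)/(σ₀²σ²) = 537257.0144/(123692.89·42485.4544); posterior variance σₙ² = σ₀²σ²/(σ² + n·σ₀²) = 123692.89·42485.4544/537257.0144 = 9781.442581.

9781.442581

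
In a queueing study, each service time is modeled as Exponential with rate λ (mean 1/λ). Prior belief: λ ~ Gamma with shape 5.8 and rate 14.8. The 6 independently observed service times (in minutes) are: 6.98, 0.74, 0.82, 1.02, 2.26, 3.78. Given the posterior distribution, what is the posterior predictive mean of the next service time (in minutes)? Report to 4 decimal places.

2.8148

With a Gamma(shape α, rate β) prior on the exponential rate λ, the posterior after n observations with total T = Σxᵢ is Gamma(α+n, β+T).
Sum of observations T = 15.60 minutes; n = 6.
Posterior: Gamma(5.8+6, 14.8+15.60) = Gamma(11.8, 30.40).
The predictive distribution for the next observation is Lomax; its mean is β/(α−1) = 30.40/10.8 = 2.8148.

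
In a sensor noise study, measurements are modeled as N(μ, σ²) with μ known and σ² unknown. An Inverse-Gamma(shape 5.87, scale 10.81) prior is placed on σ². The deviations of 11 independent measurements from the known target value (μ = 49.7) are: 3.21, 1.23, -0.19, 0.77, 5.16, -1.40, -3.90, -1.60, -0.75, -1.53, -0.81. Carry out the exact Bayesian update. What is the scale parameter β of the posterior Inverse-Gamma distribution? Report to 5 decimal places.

41.99055

With known mean μ and an Inverse-Gamma(α, β) prior on σ², the Normal likelihood is conjugate: posterior is Inv-Gamma(α + n/2, β + Σ(xᵢ−μ)²/2).
Σ(xᵢ−μ)² = (3.21)² + (1.23)² + (-0.19)² + (0.77)² + (5.16)² + (-1.40)² + (-3.90)² + (-1.60)² + (-0.75)² + (-1.53)² + (-0.81)² = 62.3611.
Posterior: Inv-Gamma(5.87 + 11/2, 10.81 + 62.3611/2) = Inv-Gamma(11.37, 41.99055).
Posterior β = 41.99055.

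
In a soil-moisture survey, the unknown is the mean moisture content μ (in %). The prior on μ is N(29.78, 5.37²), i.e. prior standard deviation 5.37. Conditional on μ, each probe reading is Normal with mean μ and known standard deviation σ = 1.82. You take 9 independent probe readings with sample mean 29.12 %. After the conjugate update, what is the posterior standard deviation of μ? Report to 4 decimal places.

For Normal data with known variance σ², a Normal(μ₀, σ₀²) prior on μ is conjugate. Posterior precision = 1/σ₀² + n/σ²; posterior mean is the precision-weighted average of μ₀ and x̄.
σ₀² = 5.37² = 28.8369, σ² = 1.82² = 3.3124; σ² + n·σ₀² = 3.3124 + 9·28.8369 = 262.8445.
Posterior precision = 1/σ₀² + n/σ² = 1/28.8369 + 9/3.3124 = (σ² + n·σ₀²)/(σ₀²σ²) = 262.8445/(28.8369·3.3124); posterior variance σₙ² = σ₀²σ²/(σ² + n·σ₀²) = 28.8369·3.3124/262.8445 = 0.363406.
Posterior SD = √σₙ² = √(28.8369·3.3124/262.8445) = 0.6028.

0.6028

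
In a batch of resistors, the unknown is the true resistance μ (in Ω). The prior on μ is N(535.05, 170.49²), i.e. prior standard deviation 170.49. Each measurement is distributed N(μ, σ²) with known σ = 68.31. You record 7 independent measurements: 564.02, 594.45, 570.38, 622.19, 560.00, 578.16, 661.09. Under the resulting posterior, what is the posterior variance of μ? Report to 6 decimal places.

651.663019

For Normal data with known variance σ², a Normal(μ₀, σ₀²) prior on μ is conjugate. Posterior precision = 1/σ₀² + n/σ²; posterior mean is the precision-weighted average of μ₀ and x̄.
σ₀² = 170.49² = 29066.8401, σ² = 68.31² = 4666.2561; σ² + n·σ₀² = 4666.2561 + 7·29066.8401 = 208134.1368.
Posterior precision = 1/σ₀² + n/σ² = 1/29066.8401 + 7/4666.2561 = (σ² + n·σ₀²)/(σ₀²σ²) = 208134.1368/(29066.8401·4666.2561); posterior variance σₙ² = σ₀²σ²/(σ² + n·σ₀²) = 29066.8401·4666.2561/208134.1368 = 651.663019.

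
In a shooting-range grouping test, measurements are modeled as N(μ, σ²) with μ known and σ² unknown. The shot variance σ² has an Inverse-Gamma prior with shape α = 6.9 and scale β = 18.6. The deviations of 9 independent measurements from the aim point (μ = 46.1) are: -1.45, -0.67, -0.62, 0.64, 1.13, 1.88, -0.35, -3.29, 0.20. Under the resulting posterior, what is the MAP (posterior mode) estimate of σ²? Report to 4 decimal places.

2.2719

With known mean μ and an Inverse-Gamma(α, β) prior on σ², the Normal likelihood is conjugate: posterior is Inv-Gamma(α + n/2, β + Σ(xᵢ−μ)²/2).
Σ(xᵢ−μ)² = (-1.45)² + (-0.67)² + (-0.62)² + (0.64)² + (1.13)² + (1.88)² + (-0.35)² + (-3.29)² + (0.20)² = 19.1433.
Posterior: Inv-Gamma(6.9 + 9/2, 18.6 + 19.1433/2) = Inv-Gamma(11.40, 28.17165).
Mode = β/(α+1) = 28.17165/12.40 = 2.2719.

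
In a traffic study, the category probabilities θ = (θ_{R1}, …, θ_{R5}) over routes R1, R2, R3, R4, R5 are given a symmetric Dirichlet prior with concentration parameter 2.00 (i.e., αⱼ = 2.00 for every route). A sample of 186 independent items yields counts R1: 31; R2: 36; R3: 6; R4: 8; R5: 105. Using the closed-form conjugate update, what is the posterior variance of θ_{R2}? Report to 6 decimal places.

The Dirichlet prior is conjugate to the Multinomial likelihood: each posterior αⱼ = prior αⱼ + observed count nⱼ.
Posterior concentration: (33.00, 38.00, 8.00, 10.00, 107.00), total = 196.00.
Var[θ_j] = α_j(Σα−α_j)/((Σα)²(Σα+1)) = 38.00·158.00/(196.00²·197.00) = 0.000793.

0.000793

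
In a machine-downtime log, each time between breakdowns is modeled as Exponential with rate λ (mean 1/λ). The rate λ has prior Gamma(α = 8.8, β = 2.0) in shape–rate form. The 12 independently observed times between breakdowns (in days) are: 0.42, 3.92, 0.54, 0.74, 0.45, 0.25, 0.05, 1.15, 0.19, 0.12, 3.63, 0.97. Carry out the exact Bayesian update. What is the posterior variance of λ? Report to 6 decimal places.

0.099892

With a Gamma(shape α, rate β) prior on the exponential rate λ, the posterior after n observations with total T = Σxᵢ is Gamma(α+n, β+T).
Sum of observations T = 12.43 days; n = 12.
Posterior: Gamma(8.8+12, 2.0+12.43) = Gamma(20.8, 14.43).
Var = α/β² = 0.099892.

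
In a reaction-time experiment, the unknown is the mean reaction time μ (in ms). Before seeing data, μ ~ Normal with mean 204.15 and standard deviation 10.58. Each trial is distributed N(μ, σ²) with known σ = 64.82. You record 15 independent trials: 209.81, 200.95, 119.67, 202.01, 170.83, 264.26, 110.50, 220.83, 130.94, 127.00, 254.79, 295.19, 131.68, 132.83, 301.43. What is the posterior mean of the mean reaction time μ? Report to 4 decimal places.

200.5424

For Normal data with known variance σ², a Normal(μ₀, σ₀²) prior on μ is conjugate. Posterior precision = 1/σ₀² + n/σ²; posterior mean is the precision-weighted average of μ₀ and x̄.
Σxᵢ = 209.81 + 200.95 + 119.67 + 202.01 + 170.83 + 264.26 + 110.50 + 220.83 + 130.94 + 127.00 + 254.79 + 295.19 + 131.68 + 132.83 + 301.43 = 2872.72, so n·x̄ = 2872.72.
σ₀² = 10.58² = 111.9364, σ² = 64.82² = 4201.6324; σ² + n·σ₀² = 4201.6324 + 15·111.9364 = 5880.6784.
Posterior mean = (μ₀/σ₀² + n·x̄/σ²)/(1/σ₀² + n/σ²) = (σ²·μ₀ + σ₀²·n·x̄)/(σ² + n·σ₀²) = (4201.6324·204.15 + 111.9364·2872.72)/5880.6784 = 1179325.189468/5880.6784 = 200.5424.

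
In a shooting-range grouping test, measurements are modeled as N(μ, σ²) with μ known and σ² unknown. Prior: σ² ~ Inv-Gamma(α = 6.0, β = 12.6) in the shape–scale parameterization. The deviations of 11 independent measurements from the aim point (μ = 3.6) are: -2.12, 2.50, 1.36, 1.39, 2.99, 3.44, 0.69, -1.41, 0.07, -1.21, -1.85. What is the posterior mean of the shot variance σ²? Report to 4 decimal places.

3.2312

With known mean μ and an Inverse-Gamma(α, β) prior on σ², the Normal likelihood is conjugate: posterior is Inv-Gamma(α + n/2, β + Σ(xᵢ−μ)²/2).
Σ(xᵢ−μ)² = (-2.12)² + (2.50)² + (1.36)² + (1.39)² + (2.99)² + (3.44)² + (0.69)² + (-1.41)² + (0.07)² + (-1.21)² + (-1.85)² = 42.6555.
Posterior: Inv-Gamma(6.0 + 11/2, 12.6 + 42.6555/2) = Inv-Gamma(11.50, 33.92775).
E[σ²|data] = β/(α−1) = 33.92775/10.50 = 3.2312.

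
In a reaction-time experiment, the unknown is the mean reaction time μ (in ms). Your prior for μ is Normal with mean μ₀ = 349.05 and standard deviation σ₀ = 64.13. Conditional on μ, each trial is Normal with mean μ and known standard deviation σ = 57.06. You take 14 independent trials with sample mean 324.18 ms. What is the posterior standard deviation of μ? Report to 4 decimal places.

14.8362

For Normal data with known variance σ², a Normal(μ₀, σ₀²) prior on μ is conjugate. Posterior precision = 1/σ₀² + n/σ²; posterior mean is the precision-weighted average of μ₀ and x̄.
σ₀² = 64.13² = 4112.6569, σ² = 57.06² = 3255.8436; σ² + n·σ₀² = 3255.8436 + 14·4112.6569 = 60833.0402.
Posterior precision = 1/σ₀² + n/σ² = 1/4112.6569 + 14/3255.8436 = (σ² + n·σ₀²)/(σ₀²σ²) = 60833.0402/(4112.6569·3255.8436); posterior variance σₙ² = σ₀²σ²/(σ² + n·σ₀²) = 4112.6569·3255.8436/60833.0402 = 220.113406.
Posterior SD = √σₙ² = √(4112.6569·3255.8436/60833.0402) = 14.8362.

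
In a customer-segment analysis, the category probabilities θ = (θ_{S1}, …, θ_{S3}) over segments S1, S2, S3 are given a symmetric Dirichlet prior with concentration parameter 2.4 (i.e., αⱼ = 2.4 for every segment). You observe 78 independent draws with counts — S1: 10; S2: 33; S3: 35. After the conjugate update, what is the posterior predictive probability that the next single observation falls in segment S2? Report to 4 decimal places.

The Dirichlet prior is conjugate to the Multinomial likelihood: each posterior αⱼ = prior αⱼ + observed count nⱼ.
Posterior concentration: (12.4, 35.4, 37.4), total = 85.2.
P(next = S2 | data) = α_{S2}/Σα = 0.4155.

0.4155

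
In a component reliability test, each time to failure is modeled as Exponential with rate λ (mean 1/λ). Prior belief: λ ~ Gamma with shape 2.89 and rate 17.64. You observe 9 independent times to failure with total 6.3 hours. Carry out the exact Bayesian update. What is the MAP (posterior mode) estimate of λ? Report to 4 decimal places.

0.4549

With a Gamma(shape α, rate β) prior on the exponential rate λ, the posterior after n observations with total T = Σxᵢ is Gamma(α+n, β+T).
Posterior: Gamma(2.89+9, 17.64+6.3) = Gamma(11.89, 23.94).
Mode = (α−1)/β = 0.4549.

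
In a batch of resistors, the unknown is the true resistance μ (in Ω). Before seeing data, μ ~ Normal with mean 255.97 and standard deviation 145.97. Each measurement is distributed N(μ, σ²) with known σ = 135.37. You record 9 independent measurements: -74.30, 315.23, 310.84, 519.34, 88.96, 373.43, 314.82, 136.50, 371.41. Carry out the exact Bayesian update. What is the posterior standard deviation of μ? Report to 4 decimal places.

For Normal data with known variance σ², a Normal(μ₀, σ₀²) prior on μ is conjugate. Posterior precision = 1/σ₀² + n/σ²; posterior mean is the precision-weighted average of μ₀ and x̄.
σ₀² = 145.97² = 21307.2409, σ² = 135.37² = 18325.0369; σ² + n·σ₀² = 18325.0369 + 9·21307.2409 = 210090.205.
Posterior precision = 1/σ₀² + n/σ² = 1/21307.2409 + 9/18325.0369 = (σ² + n·σ₀²)/(σ₀²σ²) = 210090.205/(21307.2409·18325.0369); posterior variance σₙ² = σ₀²σ²/(σ² + n·σ₀²) = 21307.2409·18325.0369/210090.205 = 1858.515849.
Posterior SD = √σₙ² = √(21307.2409·18325.0369/210090.205) = 43.1105.

43.1105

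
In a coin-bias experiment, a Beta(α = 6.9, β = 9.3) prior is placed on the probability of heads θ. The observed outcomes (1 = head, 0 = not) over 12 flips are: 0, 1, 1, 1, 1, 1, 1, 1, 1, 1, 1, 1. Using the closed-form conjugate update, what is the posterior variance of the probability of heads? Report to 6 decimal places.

The Beta prior is conjugate to a Binomial/Bernoulli likelihood; the update adds successes to α and failures to β.
Posterior: Beta(α+k, β+n−k) = Beta(6.9+11, 9.3+1) = Beta(17.9, 10.3).
Var = αβ/((α+β)²(α+β+1)) = 17.9·10.3/(28.2²·29.2) = 0.007940.

0.007940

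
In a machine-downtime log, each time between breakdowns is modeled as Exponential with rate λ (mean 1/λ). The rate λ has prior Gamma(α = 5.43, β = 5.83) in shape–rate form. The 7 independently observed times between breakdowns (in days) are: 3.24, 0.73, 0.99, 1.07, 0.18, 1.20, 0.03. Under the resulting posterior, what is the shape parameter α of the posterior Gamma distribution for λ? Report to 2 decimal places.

With a Gamma(shape α, rate β) prior on the exponential rate λ, the posterior after n observations with total T = Σxᵢ is Gamma(α+n, β+T).
Sum of observations T = 7.44 days; n = 7.
Posterior: Gamma(5.43+7, 5.83+7.44) = Gamma(12.43, 13.27).
Posterior α = 12.43.

12.43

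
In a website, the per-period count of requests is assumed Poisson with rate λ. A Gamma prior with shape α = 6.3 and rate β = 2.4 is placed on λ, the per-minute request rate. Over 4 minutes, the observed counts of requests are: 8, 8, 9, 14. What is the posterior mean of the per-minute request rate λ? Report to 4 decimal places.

With a Gamma(shape α, rate β) prior, the Poisson likelihood is conjugate: the posterior is Gamma(α + ΣXᵢ, β + n).
Sum of counts S = 39 over n = 4 minutes.
Posterior: Gamma(α+S, β+n) = Gamma(6.3+39, 2.4+4) = Gamma(45.3, 6.4).
Posterior mean = α/β = 45.3/6.4 = 7.0781.

7.0781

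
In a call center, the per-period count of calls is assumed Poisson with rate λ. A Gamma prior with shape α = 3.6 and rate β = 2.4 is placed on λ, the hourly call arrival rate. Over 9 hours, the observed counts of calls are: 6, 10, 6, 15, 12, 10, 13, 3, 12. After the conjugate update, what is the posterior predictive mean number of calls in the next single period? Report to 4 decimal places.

With a Gamma(shape α, rate β) prior, the Poisson likelihood is conjugate: the posterior is Gamma(α + ΣXᵢ, β + n).
Sum of counts S = 87 over n = 9 hours.
Posterior: Gamma(α+S, β+n) = Gamma(3.6+87, 2.4+9) = Gamma(90.6, 11.4).
The predictive distribution for one future period is NegBinom with mean α/β = 7.9474.

7.9474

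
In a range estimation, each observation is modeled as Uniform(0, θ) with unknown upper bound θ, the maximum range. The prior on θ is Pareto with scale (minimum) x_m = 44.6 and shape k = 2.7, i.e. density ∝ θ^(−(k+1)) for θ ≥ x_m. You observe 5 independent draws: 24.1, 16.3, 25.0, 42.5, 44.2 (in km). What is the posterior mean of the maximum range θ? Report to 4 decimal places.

A Pareto(scale x_m, shape k) prior on the upper bound θ of Uniform(0, θ) is conjugate: posterior is Pareto(max(x_m, max xᵢ), k + n).
Sample maximum = 44.2; prior scale x_m = 44.6 → posterior scale = max = 44.6.
Posterior shape = 2.7 + 5 = 7.7.
E[θ|data] = k·x_m/(k−1) = 7.7·44.6/6.7 = 51.2567.

51.2567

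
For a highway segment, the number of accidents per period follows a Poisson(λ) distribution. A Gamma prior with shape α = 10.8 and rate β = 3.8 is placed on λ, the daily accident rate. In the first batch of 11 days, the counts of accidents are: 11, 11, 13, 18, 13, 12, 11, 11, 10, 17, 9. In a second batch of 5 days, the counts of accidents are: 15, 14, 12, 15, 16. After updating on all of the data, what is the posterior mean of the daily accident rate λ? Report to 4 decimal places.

With a Gamma(shape α, rate β) prior, the Poisson likelihood is conjugate: the posterior is Gamma(α + ΣXᵢ, β + n).
Batch 1: sum of counts S = 136 over n = 11 days.
After batch 1: Gamma(α+S, β+n) = Gamma(10.8+136, 3.8+11) = Gamma(146.8, 14.8).
Batch 2: sum of counts S = 72 over n = 5 days.
After batch 2: Gamma(α+S, β+n) = Gamma(146.8+72, 14.8+5) = Gamma(218.8, 19.8).
Posterior mean = α/β = 218.8/19.8 = 11.0505.

11.0505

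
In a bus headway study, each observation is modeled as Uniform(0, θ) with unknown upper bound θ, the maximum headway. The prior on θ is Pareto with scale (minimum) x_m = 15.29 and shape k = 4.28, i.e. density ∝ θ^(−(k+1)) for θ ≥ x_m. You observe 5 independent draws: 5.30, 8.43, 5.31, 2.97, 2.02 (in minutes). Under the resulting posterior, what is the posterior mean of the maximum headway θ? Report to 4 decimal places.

A Pareto(scale x_m, shape k) prior on the upper bound θ of Uniform(0, θ) is conjugate: posterior is Pareto(max(x_m, max xᵢ), k + n).
Sample maximum = 8.43; prior scale x_m = 15.29 → posterior scale = max = 15.29.
Posterior shape = 4.28 + 5 = 9.28.
E[θ|data] = k·x_m/(k−1) = 9.28·15.29/8.28 = 17.1366.

17.1366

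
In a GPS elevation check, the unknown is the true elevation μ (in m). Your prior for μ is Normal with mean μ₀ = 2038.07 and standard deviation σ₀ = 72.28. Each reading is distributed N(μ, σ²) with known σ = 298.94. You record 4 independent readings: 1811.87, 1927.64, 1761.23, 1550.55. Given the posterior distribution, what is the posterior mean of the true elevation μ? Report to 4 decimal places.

For Normal data with known variance σ², a Normal(μ₀, σ₀²) prior on μ is conjugate. Posterior precision = 1/σ₀² + n/σ²; posterior mean is the precision-weighted average of μ₀ and x̄.
Σxᵢ = 1811.87 + 1927.64 + 1761.23 + 1550.55 = 7051.29, so n·x̄ = 7051.29.
σ₀² = 72.28² = 5224.3984, σ² = 298.94² = 89365.1236; σ² + n·σ₀² = 89365.1236 + 4·5224.3984 = 110262.7172.
Posterior mean = (μ₀/σ₀² + n·x̄/σ²)/(1/σ₀² + n/σ²) = (σ²·μ₀ + σ₀²·n·x̄)/(σ² + n·σ₀²) = (89365.1236·2038.07 + 5224.3984·7051.29)/110262.7172 = 218971125.649388/110262.7172 = 1985.9036.

1985.9036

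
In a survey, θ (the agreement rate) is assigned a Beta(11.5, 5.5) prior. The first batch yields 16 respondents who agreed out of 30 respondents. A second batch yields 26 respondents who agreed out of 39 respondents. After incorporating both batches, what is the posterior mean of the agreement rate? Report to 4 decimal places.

The Beta prior is conjugate to a Binomial/Bernoulli likelihood; the update adds successes to α and failures to β.
After batch 1: Beta(11.5+16, 5.5+14) = Beta(27.5, 19.5).
After batch 2: Beta(27.5+26, 19.5+13) = Beta(53.5, 32.5).
Posterior mean = α/(α+β) = 53.5/86.0 = 0.6221.

0.6221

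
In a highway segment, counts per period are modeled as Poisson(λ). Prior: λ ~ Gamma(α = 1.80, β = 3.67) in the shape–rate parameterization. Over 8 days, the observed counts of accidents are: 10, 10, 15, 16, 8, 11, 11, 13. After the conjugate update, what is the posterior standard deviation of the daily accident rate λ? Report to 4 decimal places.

0.8387

With a Gamma(shape α, rate β) prior, the Poisson likelihood is conjugate: the posterior is Gamma(α + ΣXᵢ, β + n).
Sum of counts S = 94 over n = 8 days.
Posterior: Gamma(α+S, β+n) = Gamma(1.80+94, 3.67+8) = Gamma(95.80, 11.67).
SD = √α/β = √95.80/11.67 = 0.8387.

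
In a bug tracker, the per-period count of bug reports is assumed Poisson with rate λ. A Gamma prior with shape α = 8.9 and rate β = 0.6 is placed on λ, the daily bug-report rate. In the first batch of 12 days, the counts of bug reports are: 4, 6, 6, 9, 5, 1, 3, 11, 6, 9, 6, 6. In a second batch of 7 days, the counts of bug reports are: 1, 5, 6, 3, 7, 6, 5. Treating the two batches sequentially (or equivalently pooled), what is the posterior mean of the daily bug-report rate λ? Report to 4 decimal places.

With a Gamma(shape α, rate β) prior, the Poisson likelihood is conjugate: the posterior is Gamma(α + ΣXᵢ, β + n).
Batch 1: sum of counts S = 72 over n = 12 days.
After batch 1: Gamma(α+S, β+n) = Gamma(8.9+72, 0.6+12) = Gamma(80.9, 12.6).
Batch 2: sum of counts S = 33 over n = 7 days.
After batch 2: Gamma(α+S, β+n) = Gamma(80.9+33, 12.6+7) = Gamma(113.9, 19.6).
Posterior mean = α/β = 113.9/19.6 = 5.8112.

5.8112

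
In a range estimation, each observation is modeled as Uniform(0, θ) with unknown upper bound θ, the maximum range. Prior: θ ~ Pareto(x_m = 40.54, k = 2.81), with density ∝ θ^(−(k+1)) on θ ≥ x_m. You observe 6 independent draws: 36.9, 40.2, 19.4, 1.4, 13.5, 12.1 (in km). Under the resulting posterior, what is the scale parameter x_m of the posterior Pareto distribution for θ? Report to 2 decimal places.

A Pareto(scale x_m, shape k) prior on the upper bound θ of Uniform(0, θ) is conjugate: posterior is Pareto(max(x_m, max xᵢ), k + n).
Sample maximum = 40.2; prior scale x_m = 40.54 → posterior scale = max = 40.54.
Posterior shape = 2.81 + 6 = 8.81.
Posterior scale x_m = 40.54.

40.54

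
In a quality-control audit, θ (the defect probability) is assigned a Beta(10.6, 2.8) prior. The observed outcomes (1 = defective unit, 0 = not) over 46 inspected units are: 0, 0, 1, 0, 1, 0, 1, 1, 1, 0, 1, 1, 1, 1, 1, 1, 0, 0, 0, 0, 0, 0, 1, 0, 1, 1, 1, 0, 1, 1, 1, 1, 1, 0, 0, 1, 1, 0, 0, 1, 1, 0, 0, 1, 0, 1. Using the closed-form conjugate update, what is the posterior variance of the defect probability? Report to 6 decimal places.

0.003916

The Beta prior is conjugate to a Binomial/Bernoulli likelihood; the update adds successes to α and failures to β.
Posterior: Beta(α+k, β+n−k) = Beta(10.6+26, 2.8+20) = Beta(36.6, 22.8).
Var = αβ/((α+β)²(α+β+1)) = 36.6·22.8/(59.4²·60.4) = 0.003916.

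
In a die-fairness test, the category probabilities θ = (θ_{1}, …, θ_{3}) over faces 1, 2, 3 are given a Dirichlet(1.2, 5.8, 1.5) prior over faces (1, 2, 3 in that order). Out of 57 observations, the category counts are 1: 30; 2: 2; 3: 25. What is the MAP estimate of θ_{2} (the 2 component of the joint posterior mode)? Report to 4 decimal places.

The Dirichlet prior is conjugate to the Multinomial likelihood: each posterior αⱼ = prior αⱼ + observed count nⱼ.
Posterior concentration: (31.2, 7.8, 26.5), total = 65.5.
Joint mode component: (α_{2}−1)/(Σα−K) = 6.8/62.5 = 0.1088.

0.1088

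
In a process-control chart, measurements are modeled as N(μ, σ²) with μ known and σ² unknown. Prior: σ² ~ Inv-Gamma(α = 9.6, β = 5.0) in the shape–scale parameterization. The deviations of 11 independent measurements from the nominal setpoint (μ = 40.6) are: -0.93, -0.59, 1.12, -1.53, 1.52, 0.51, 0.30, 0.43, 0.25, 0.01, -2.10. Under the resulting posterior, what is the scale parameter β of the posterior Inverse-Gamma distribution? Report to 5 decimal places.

11.06315

With known mean μ and an Inverse-Gamma(α, β) prior on σ², the Normal likelihood is conjugate: posterior is Inv-Gamma(α + n/2, β + Σ(xᵢ−μ)²/2).
Σ(xᵢ−μ)² = (-0.93)² + (-0.59)² + (1.12)² + (-1.53)² + (1.52)² + (0.51)² + (0.30)² + (0.43)² + (0.25)² + (0.01)² + (-2.10)² = 12.1263.
Posterior: Inv-Gamma(9.6 + 11/2, 5.0 + 12.1263/2) = Inv-Gamma(15.10, 11.06315).
Posterior β = 11.06315.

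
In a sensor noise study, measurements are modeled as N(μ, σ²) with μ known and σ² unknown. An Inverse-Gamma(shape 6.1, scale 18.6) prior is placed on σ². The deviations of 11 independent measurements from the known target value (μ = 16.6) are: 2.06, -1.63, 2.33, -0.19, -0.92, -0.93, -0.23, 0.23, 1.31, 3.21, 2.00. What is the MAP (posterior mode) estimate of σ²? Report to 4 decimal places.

With known mean μ and an Inverse-Gamma(α, β) prior on σ², the Normal likelihood is conjugate: posterior is Inv-Gamma(α + n/2, β + Σ(xᵢ−μ)²/2).
Σ(xᵢ−μ)² = (2.06)² + (-1.63)² + (2.33)² + (-0.19)² + (-0.92)² + (-0.93)² + (-0.23)² + (0.23)² + (1.31)² + (3.21)² + (2.00)² = 30.2028.
Posterior: Inv-Gamma(6.1 + 11/2, 18.6 + 30.2028/2) = Inv-Gamma(11.60, 33.70140).
Mode = β/(α+1) = 33.70140/12.60 = 2.6747.

2.6747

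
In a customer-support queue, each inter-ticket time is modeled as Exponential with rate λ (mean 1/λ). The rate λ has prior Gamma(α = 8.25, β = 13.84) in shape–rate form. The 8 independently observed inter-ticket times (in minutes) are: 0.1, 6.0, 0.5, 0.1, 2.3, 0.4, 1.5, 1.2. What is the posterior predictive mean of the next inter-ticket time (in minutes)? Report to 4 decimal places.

With a Gamma(shape α, rate β) prior on the exponential rate λ, the posterior after n observations with total T = Σxᵢ is Gamma(α+n, β+T).
Sum of observations T = 12.1 minutes; n = 8.
Posterior: Gamma(8.25+8, 13.84+12.1) = Gamma(16.25, 25.94).
The predictive distribution for the next observation is Lomax; its mean is β/(α−1) = 25.94/15.25 = 1.7010.

1.7010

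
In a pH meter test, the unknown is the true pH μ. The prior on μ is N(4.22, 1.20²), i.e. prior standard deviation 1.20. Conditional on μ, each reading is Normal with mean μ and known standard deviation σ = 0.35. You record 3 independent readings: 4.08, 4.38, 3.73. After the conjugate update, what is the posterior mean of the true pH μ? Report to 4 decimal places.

4.0677

For Normal data with known variance σ², a Normal(μ₀, σ₀²) prior on μ is conjugate. Posterior precision = 1/σ₀² + n/σ²; posterior mean is the precision-weighted average of μ₀ and x̄.
Σxᵢ = 4.08 + 4.38 + 3.73 = 12.19, so n·x̄ = 12.19.
σ₀² = 1.20² = 1.44, σ² = 0.35² = 0.1225; σ² + n·σ₀² = 0.1225 + 3·1.44 = 4.4425.
Posterior mean = (μ₀/σ₀² + n·x̄/σ²)/(1/σ₀² + n/σ²) = (σ²·μ₀ + σ₀²·n·x̄)/(σ² + n·σ₀²) = (0.1225·4.22 + 1.44·12.19)/4.4425 = 18.07055/4.4425 = 4.0677.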